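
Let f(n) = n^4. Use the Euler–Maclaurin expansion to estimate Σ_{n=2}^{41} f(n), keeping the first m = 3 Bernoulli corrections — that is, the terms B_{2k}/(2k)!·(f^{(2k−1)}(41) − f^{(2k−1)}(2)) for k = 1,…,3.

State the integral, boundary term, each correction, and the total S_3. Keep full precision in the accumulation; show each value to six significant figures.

Integral: ∫_2^41 x^4 dx = 2.31712e+07.
Boundary: ½(f(2) + f(41)) = ½(16.0000 + 2.82576e+06) = 1.41289e+06.
Running total after boundary: 2.45841e+07.
k=1: B_{2}/(2)! × [f^{(1)}(41) − f^{(1)}(2)] = 1/12 × (275684 − 32.0000) = 22971.0.
Running total after k=1: 2.46071e+07.
k=2: B_{4}/(4)! × [f^{(3)}(41) − f^{(3)}(2)] = −1/720 × (984.000 − 48.0000) = -1.30000.
Running total after k=2: 2.46071e+07.
k=3: B_{6}/(6)! × [f^{(5)}(41) − f^{(5)}(2)] = 1/30240 × (0.00000 − 0.00000) = 0.00000.

S_3 ≈ 2.46071e+07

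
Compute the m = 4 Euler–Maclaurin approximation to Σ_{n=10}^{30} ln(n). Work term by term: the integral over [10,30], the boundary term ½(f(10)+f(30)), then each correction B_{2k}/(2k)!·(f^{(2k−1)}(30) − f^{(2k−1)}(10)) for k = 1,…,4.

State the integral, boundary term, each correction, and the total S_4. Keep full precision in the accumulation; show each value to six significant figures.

∫_10^30 ln(x) dx evaluates to 59.0101.
Boundary: ½(f(10) + f(30)) = ½(2.30259 + 3.40120) = 2.85189.
Integral + boundary = 61.8620.
Order-1 term: 1/12 · (0.0333333 − 0.100000) = -0.00555556.
Running total after k=1: 61.8564.
Order-2 term: −1/720 · (7.40741e-05 − 0.00200000) = 2.67490e-06.
Running total after k=2: 61.8564.
Order-3 term: 1/30240 · (9.87654e-07 − 0.000240000) = -7.90385e-09.
Running total after k=3: 61.8564.
Order-4 term: −1/1209600 · (3.29218e-08 − 7.20000e-05) = 5.94966e-11.

S_4 ≈ 61.8564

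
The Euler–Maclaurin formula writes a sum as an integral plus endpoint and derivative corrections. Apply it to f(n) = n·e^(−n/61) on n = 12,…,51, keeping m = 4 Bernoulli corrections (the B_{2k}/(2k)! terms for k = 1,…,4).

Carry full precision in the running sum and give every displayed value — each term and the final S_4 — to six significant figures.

S_4 ≈ 712.639

The integral term ∫_12^51 x·e^(−x/61) dx = 696.708.
½[f(12) + f(51)] = ½[9.85703 + 22.1040] = 15.9805.
So far: 712.688.
Order-1 term: 1/12 · (0.0710512 − 0.659829) = -0.0490648.
Partial sum through k=1: 712.639.
Order-2 term: −1/720 · (0.000252049 − 0.000618830) = 5.09418e-07.
Partial sum through k=2: 712.639.
Order-3 term: 1/30240 · (1.30342e-07 − 2.84960e-07) = -5.11300e-12.
Partial sum through k=3: 712.639.
Order-4 term: −1/1209600 · (5.18538e-11 − 1.08469e-10) = 4.68046e-17.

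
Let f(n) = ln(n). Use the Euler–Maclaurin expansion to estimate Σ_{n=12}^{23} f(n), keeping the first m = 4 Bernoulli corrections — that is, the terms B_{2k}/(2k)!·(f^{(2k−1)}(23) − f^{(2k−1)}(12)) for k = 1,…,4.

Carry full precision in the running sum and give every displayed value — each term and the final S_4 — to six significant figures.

∫_12^23 ln(x) dx evaluates to 31.2975.
Boundary: ½(f(12) + f(23)) = ½(2.48491 + 3.13549) = 2.81020.
Integral + boundary = 34.1077.
Order-1 term: 1/12 · (0.0434783 − 0.0833333) = -0.00332126.
After k=1: 34.1044.
Order-2 term: −1/720 · (0.000164379 − 0.00115741) = 1.37921e-06.
After k=2: 34.1044.
Order-3 term: 1/30240 · (3.72883e-06 − 9.64506e-05) = -3.06620e-09.
After k=3: 34.1044.
Order-4 term: −1/1209600 · (2.11465e-07 − 2.00939e-05) = 1.64372e-11.

S_4 ≈ 34.1044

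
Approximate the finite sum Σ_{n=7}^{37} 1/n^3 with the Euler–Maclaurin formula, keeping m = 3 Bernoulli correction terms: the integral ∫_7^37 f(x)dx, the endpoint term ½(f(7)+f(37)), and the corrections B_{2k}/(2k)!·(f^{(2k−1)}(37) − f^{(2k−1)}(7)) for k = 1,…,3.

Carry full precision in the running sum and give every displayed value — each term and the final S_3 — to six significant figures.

∫_7^37 1/x^3 dx evaluates to 0.00983885.
½[f(7) + f(37)] = ½[0.00291545 + 1.97422e-05] = 0.00146760.
So far: 0.0113064.
Correction k=1: B_{2}/2! · (f^{(1)}(37) − f^{(1)}(7)) = 1/12 · (-1.60072e-06 − (-0.00124948)) = 0.000103990.
Partial sum through k=1: 0.0114104.
Correction k=2: B_{4}/4! · (f^{(3)}(37) − f^{(3)}(7)) = −1/720 · (-2.33852e-08 − (-0.000509992)) = -7.08289e-07.
Partial sum through k=2: 0.0114097.
Correction k=3: B_{6}/6! · (f^{(5)}(37) − f^{(5)}(7)) = 1/30240 · (-7.17442e-10 − (-0.000437136)) = 1.44555e-08.

S_3 ≈ 0.0114097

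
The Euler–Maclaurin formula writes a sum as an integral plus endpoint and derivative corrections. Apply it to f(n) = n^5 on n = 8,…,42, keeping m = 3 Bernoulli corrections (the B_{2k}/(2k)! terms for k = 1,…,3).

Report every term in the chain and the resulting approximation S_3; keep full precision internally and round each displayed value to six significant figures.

The integral term ∫_8^42 x^5 dx = 9.14795e+08.
Endpoint term: (f(8) + f(42))/2 = (32768.0 + 1.30691e+08)/2 = 6.53620e+07.
Running total after boundary: 9.80157e+08.
Correction k=1: B_{2}/2! · (f^{(1)}(42) − f^{(1)}(8)) = 1/12 · (1.55585e+07 − 20480.0) = 1.29483e+06.
Running total after k=1: 9.81452e+08.
Correction k=2: B_{4}/4! · (f^{(3)}(42) − f^{(3)}(8)) = −1/720 · (105840 − 3840.00) = -141.667.
Running total after k=2: 9.81452e+08.
Correction k=3: B_{6}/6! · (f^{(5)}(42) − f^{(5)}(8)) = 1/30240 · (120.000 − 120.000) = 0.00000.

S_3 ≈ 9.81452e+08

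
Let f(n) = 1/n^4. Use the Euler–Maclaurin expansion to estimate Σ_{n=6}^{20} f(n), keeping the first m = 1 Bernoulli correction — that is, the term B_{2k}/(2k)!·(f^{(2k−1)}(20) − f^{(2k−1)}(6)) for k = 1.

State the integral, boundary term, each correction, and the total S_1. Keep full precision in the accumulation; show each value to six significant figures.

Integral: ∫_6^20 1/x^4 dx = 0.00150154.
Boundary: ½(f(6) + f(20)) = ½(0.000771605 + 6.25000e-06) = 0.000388927.
Integral + boundary = 0.00189047.
Correction k=1: B_{2}/2! · (f^{(1)}(20) − f^{(1)}(6)) = 1/12 · (-1.25000e-06 − (-0.000514403)) = 4.27628e-05.

S_1 ≈ 0.00193323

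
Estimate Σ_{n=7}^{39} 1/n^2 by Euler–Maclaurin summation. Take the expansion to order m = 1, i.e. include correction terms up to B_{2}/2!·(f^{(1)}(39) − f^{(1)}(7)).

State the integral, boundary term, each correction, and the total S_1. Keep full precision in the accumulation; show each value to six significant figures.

S_1 ≈ 0.128232

Integral: ∫_7^39 1/x^2 dx = 0.117216.
Endpoint term: (f(7) + f(39))/2 = (0.0204082 + 0.000657462)/2 = 0.0105328.
Running total after boundary: 0.127749.
Correction k=1: B_{2}/2! · (f^{(1)}(39) − f^{(1)}(7)) = 1/12 · (-3.37160e-05 − (-0.00583090)) = 0.000483099.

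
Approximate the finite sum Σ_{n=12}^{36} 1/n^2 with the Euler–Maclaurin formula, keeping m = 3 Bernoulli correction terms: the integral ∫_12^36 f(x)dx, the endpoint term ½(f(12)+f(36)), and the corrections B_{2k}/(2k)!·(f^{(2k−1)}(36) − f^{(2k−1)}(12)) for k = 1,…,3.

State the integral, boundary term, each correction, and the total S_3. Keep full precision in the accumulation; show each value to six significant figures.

Integral: ∫_12^36 1/x^2 dx = 0.0555556.
½[f(12) + f(36)] = ½[0.00694444 + 0.000771605] = 0.00385802.
Integral + boundary = 0.0594136.
Correction k=1: B_{2}/2! · (f^{(1)}(36) − f^{(1)}(12)) = 1/12 · (-4.28669e-05 − (-0.00115741)) = 9.28784e-05.
Running total after k=1: 0.0595065.
Correction k=2: B_{4}/4! · (f^{(3)}(36) − f^{(3)}(12)) = −1/720 · (-3.96916e-07 − (-9.64506e-05)) = -1.33408e-07.
Running total after k=2: 0.0595063.
Correction k=3: B_{6}/6! · (f^{(5)}(36) − f^{(5)}(12)) = 1/30240 · (-9.18787e-09 − (-2.00939e-05)) = 6.64176e-10.

S_3 ≈ 0.0595063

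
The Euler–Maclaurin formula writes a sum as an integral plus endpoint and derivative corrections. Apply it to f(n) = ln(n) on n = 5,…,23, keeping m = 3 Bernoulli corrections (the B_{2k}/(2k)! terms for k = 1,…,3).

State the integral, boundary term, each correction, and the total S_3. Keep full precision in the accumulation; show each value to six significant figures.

The integral term ∫_5^23 ln(x) dx = 46.0692.
½[f(5) + f(23)] = ½[1.60944 + 3.13549] = 2.37247.
So far: 48.4416.
Correction k=1: B_{2}/2! · (f^{(1)}(23) − f^{(1)}(5)) = 1/12 · (0.0434783 − 0.200000) = -0.0130435.
Partial sum through k=1: 48.4286.
Correction k=2: B_{4}/4! · (f^{(3)}(23) − f^{(3)}(5)) = −1/720 · (0.000164379 − 0.0160000) = 2.19939e-05.
Partial sum through k=2: 48.4286.
Correction k=3: B_{6}/6! · (f^{(5)}(23) − f^{(5)}(5)) = 1/30240 · (3.72883e-06 − 0.00768000) = -2.53845e-07.

S_3 ≈ 48.4286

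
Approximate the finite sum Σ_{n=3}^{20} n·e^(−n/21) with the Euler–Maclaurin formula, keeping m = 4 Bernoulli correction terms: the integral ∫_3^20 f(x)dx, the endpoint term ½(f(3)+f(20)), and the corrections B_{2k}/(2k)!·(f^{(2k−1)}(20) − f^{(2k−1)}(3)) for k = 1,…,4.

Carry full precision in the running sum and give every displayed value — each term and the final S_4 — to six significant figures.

S_4 ≈ 109.812

The integral term ∫_3^20 x·e^(−x/21) dx = 104.714.
½[f(3) + f(20)] = ½[2.60063 + 7.71643] = 5.15853.
So far: 109.873.
Correction k=1: B_{2}/2! · (f^{(1)}(20) − f^{(1)}(3)) = 1/12 · (0.0183724 − 0.743038) = -0.0603888.
Partial sum through k=1: 109.812.
Correction k=2: B_{4}/4! · (f^{(3)}(20) − f^{(3)}(3)) = −1/720 · (0.00179142 − 0.00561631) = 5.31235e-06.
Partial sum through k=2: 109.812.
Correction k=3: B_{6}/6! · (f^{(5)}(20) − f^{(5)}(3)) = 1/30240 · (8.02987e-06 − 2.16502e-05) = -4.50407e-10.
Partial sum through k=3: 109.812.
Correction k=4: B_{8}/8! · (f^{(7)}(20) − f^{(7)}(3)) = −1/1209600 · (2.72054e-08 − 6.93083e-08) = 3.48073e-14.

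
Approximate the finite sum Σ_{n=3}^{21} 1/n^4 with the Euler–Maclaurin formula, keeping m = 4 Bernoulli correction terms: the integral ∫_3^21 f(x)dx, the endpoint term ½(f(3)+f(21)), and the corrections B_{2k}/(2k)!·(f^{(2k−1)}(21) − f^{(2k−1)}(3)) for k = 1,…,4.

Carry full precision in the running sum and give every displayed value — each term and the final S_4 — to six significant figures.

S_4 ≈ 0.0197890

The integral term ∫_3^21 1/x^4 dx = 0.0123097.
Boundary: ½(f(3) + f(21)) = ½(0.0123457 + 5.14189e-06) = 0.00617541.
So far: 0.0184851.
k=1: B_{2}/(2)! × [f^{(1)}(21) − f^{(1)}(3)] = 1/12 × (-9.79408e-07 − (-0.0164609)) = 0.00137166.
After k=1: 0.0198568.
k=2: B_{4}/(4)! × [f^{(3)}(21) − f^{(3)}(3)] = −1/720 × (-6.66264e-08 − (-0.0548697)) = -7.62078e-05.
After k=2: 0.0197805.
k=3: B_{6}/(6)! × [f^{(5)}(21) − f^{(5)}(3)] = 1/30240 × (-8.46049e-09 − (-0.341411)) = 1.12901e-05.
After k=3: 0.0197918.
k=4: B_{8}/(8)! × [f^{(7)}(21) − f^{(7)}(3)] = −1/1209600 × (-1.72663e-09 − (-3.41411)) = -2.82251e-06.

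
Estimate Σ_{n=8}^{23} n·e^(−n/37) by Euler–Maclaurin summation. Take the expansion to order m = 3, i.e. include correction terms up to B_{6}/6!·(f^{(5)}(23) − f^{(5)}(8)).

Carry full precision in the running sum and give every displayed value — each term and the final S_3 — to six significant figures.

S_3 ≈ 158.321

∫_8^23 x·e^(−x/37) dx evaluates to 148.958.
Boundary: ½(f(8) + f(23)) = ½(6.44449 + 12.3527) = 9.39858.
Integral + boundary = 158.356.
k=1: B_{2}/(2)! × [f^{(1)}(23) − f^{(1)}(8)] = 1/12 × (0.203217 − 0.631386) = -0.0356807.
Running total after k=1: 158.321.
k=2: B_{4}/(4)! × [f^{(3)}(23) − f^{(3)}(8)] = −1/720 × (0.000933062 − 0.00163806) = 9.79167e-07.
Running total after k=2: 158.321.
k=3: B_{6}/(6)! × [f^{(5)}(23) − f^{(5)}(8)] = 1/30240 × (1.25470e-06 − 2.05619e-06) = -2.65043e-11.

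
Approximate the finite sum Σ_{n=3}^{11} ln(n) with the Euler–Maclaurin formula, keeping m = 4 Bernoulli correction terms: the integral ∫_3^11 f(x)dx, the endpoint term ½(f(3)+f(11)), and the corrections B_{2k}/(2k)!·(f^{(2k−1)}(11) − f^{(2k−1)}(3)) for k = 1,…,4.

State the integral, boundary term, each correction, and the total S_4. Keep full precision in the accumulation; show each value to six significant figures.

S_4 ≈ 16.8092

Integral: ∫_3^11 ln(x) dx = 15.0810.
½[f(3) + f(11)] = ½[1.09861 + 2.39790] = 1.74825.
Running total after boundary: 16.8293.
Order-1 term: 1/12 · (0.0909091 − 0.333333) = -0.0202020.
After k=1: 16.8091.
Order-2 term: −1/720 · (0.00150263 − 0.0740741) = 0.000100794.
After k=2: 16.8092.
Order-3 term: 1/30240 · (0.000149021 − 0.0987654) = -3.26112e-06.
After k=3: 16.8092.
Order-4 term: −1/1209600 · (3.69474e-05 − 0.329218) = 2.72141e-07.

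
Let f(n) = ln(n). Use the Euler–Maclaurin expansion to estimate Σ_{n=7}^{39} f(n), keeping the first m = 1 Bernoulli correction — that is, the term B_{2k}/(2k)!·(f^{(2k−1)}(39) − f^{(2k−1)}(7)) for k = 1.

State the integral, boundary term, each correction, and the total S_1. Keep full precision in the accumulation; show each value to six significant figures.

S_1 ≈ 100.053

∫_7^39 ln(x) dx evaluates to 97.2575.
Boundary: ½(f(7) + f(39)) = ½(1.94591 + 3.66356) = 2.80474.
So far: 100.062.
k=1: B_{2}/(2)! × [f^{(1)}(39) − f^{(1)}(7)] = 1/12 × (0.0256410 − 0.142857) = -0.00976801.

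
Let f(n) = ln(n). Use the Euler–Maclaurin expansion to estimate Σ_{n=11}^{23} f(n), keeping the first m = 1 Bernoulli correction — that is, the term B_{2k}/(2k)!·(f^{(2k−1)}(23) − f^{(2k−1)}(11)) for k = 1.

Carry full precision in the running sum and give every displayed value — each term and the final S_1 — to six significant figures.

S_1 ≈ 36.5023

The integral term ∫_11^23 ln(x) dx = 33.7395.
Endpoint term: (f(11) + f(23))/2 = (2.39790 + 3.13549)/2 = 2.76669.
So far: 36.5062.
Correction k=1: B_{2}/2! · (f^{(1)}(23) − f^{(1)}(11)) = 1/12 · (0.0434783 − 0.0909091) = -0.00395257.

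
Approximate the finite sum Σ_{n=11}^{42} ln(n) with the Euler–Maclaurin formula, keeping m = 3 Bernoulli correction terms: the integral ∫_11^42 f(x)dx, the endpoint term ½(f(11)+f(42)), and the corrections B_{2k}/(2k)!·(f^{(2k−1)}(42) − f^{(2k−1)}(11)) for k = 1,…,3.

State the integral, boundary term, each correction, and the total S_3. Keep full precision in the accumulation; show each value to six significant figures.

The integral term ∫_11^42 ln(x) dx = 99.6053.
Boundary: ½(f(11) + f(42)) = ½(2.39790 + 3.73767) = 3.06778.
Running total after boundary: 102.673.
k=1: B_{2}/(2)! × [f^{(1)}(42) − f^{(1)}(11)] = 1/12 × (0.0238095 − 0.0909091) = -0.00559163.
Partial sum through k=1: 102.667.
k=2: B_{4}/(4)! × [f^{(3)}(42) − f^{(3)}(11)] = −1/720 × (2.69949e-05 − 0.00150263) = 2.04949e-06.
Partial sum through k=2: 102.667.
k=3: B_{6}/(6)! × [f^{(5)}(42) − f^{(5)}(11)] = 1/30240 × (1.83639e-07 − 0.000149021) = -4.92187e-09.

S_3 ≈ 102.667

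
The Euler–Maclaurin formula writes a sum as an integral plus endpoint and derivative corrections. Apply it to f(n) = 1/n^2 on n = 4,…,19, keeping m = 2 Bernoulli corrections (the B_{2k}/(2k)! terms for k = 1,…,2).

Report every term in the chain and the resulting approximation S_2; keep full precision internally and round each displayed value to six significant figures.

Integral: ∫_4^19 1/x^2 dx = 0.197368.
Endpoint term: (f(4) + f(19))/2 = (0.0625000 + 0.00277008)/2 = 0.0326350.
Integral + boundary = 0.230003.
Order-1 term: 1/12 · (-0.000291588 − (-0.0312500)) = 0.00257987.
Running total after k=1: 0.232583.
Order-2 term: −1/720 · (-9.69267e-06 − (-0.0234375)) = -3.25386e-05.

S_2 ≈ 0.232551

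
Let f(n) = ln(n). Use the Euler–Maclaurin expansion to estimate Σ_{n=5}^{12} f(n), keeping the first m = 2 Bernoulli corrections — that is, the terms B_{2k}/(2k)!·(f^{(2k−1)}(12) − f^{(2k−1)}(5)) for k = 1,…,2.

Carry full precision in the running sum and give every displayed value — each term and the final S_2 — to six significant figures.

Integral: ∫_5^12 ln(x) dx = 14.7717.
Boundary: ½(f(5) + f(12)) = ½(1.60944 + 2.48491) = 2.04717.
So far: 16.8189.
Order-1 term: 1/12 · (0.0833333 − 0.200000) = -0.00972222.
Running total after k=1: 16.8091.
Order-2 term: −1/720 · (0.00115741 − 0.0160000) = 2.06147e-05.

S_2 ≈ 16.8092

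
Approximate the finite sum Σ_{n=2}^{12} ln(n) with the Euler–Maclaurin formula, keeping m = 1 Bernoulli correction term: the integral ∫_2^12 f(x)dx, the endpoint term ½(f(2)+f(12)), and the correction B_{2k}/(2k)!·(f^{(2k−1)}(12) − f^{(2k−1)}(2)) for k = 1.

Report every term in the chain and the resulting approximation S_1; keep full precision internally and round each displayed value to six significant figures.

∫_2^12 ln(x) dx evaluates to 18.4326.
Endpoint term: (f(2) + f(12))/2 = (0.693147 + 2.48491)/2 = 1.58903.
Integral + boundary = 20.0216.
Order-1 term: 1/12 · (0.0833333 − 0.500000) = -0.0347222.

S_1 ≈ 19.9869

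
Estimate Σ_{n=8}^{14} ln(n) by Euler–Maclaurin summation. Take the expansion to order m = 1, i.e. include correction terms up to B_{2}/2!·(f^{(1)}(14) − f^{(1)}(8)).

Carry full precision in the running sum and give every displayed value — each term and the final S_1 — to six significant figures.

S_1 ≈ 16.6661

Integral: ∫_8^14 ln(x) dx = 14.3113.
½[f(8) + f(14)] = ½[2.07944 + 2.63906] = 2.35925.
So far: 16.6705.
k=1: B_{2}/(2)! × [f^{(1)}(14) − f^{(1)}(8)] = 1/12 × (0.0714286 − 0.125000) = -0.00446429.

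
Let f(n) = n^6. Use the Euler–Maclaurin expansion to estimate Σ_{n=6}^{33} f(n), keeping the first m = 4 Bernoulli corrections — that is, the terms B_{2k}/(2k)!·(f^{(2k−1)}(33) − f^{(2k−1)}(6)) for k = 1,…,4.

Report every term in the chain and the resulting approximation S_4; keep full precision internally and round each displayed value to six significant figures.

S_4 ≈ 6.75362e+09

Integral: ∫_6^33 x^6 dx = 6.08831e+09.
Boundary: ½(f(6) + f(33)) = ½(46656.0 + 1.29147e+09) = 6.45757e+08.
Integral + boundary = 6.73407e+09.
Correction k=1: B_{2}/2! · (f^{(1)}(33) − f^{(1)}(6)) = 1/12 · (2.34812e+08 − 46656.0) = 1.95638e+07.
After k=1: 6.75363e+09.
Correction k=2: B_{4}/4! · (f^{(3)}(33) − f^{(3)}(6)) = −1/720 · (4.31244e+06 − 25920.0) = -5953.50.
After k=2: 6.75362e+09.
Correction k=3: B_{6}/6! · (f^{(5)}(33) − f^{(5)}(6)) = 1/30240 · (23760.0 − 4320.00) = 0.642857.
After k=3: 6.75362e+09.
Correction k=4: B_{8}/8! · (f^{(7)}(33) − f^{(7)}(6)) = −1/1209600 · (0.00000 − 0.00000) = 0.00000.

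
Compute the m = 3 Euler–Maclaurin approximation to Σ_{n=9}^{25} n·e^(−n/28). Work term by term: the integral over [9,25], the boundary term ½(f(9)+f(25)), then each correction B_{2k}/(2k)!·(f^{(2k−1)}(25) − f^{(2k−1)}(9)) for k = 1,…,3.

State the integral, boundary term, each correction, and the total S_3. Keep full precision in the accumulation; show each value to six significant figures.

S_3 ≈ 151.886

The integral term ∫_9^25 x·e^(−x/28) dx = 143.542.
½[f(9) + f(25)] = ½[6.52601 + 10.2371] = 8.38156.
Integral + boundary = 151.924.
k=1: B_{2}/(2)! × [f^{(1)}(25) − f^{(1)}(9)] = 1/12 × (0.0438733 − 0.492041) = -0.0373473.
Running total after k=1: 151.886.
k=2: B_{4}/(4)! × [f^{(3)}(25) − f^{(3)}(9)] = −1/720 × (0.00110056 − 0.00247738) = 1.91224e-06.
Running total after k=2: 151.886.
k=3: B_{6}/(6)! × [f^{(5)}(25) − f^{(5)}(9)] = 1/30240 × (2.73618e-06 − 5.51933e-06) = -9.20354e-11.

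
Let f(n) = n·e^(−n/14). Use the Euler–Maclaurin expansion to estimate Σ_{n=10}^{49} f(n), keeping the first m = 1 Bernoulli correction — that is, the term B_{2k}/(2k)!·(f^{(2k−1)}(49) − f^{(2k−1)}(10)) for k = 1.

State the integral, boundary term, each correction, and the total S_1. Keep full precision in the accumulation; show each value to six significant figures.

S_1 ≈ 141.022

Integral: ∫_10^49 x·e^(−x/14) dx = 137.852.
Endpoint term: (f(10) + f(49))/2 = (4.89542 + 1.47967)/2 = 3.18754.
So far: 141.039.
Order-1 term: 1/12 · (-0.0754935 − 0.139869) = -0.0179469.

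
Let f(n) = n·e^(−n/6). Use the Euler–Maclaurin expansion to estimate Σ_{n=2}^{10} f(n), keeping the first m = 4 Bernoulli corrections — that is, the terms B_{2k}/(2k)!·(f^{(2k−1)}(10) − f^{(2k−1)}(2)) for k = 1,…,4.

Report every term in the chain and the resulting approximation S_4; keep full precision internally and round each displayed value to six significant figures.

S_4 ≈ 17.8721

∫_2^10 x·e^(−x/6) dx evaluates to 16.2614.
Boundary: ½(f(2) + f(10)) = ½(1.43306 + 1.88876) = 1.66091.
So far: 17.9224.
Correction k=1: B_{2}/2! · (f^{(1)}(10) − f^{(1)}(2)) = 1/12 · (-0.125917 − 0.477688) = -0.0503004.
After k=1: 17.8721.
Correction k=2: B_{4}/4! · (f^{(3)}(10) − f^{(3)}(2)) = −1/720 · (0.00699539 − 0.0530764) = 6.40014e-05.
After k=2: 17.8721.
Correction k=3: B_{6}/6! · (f^{(5)}(10) − f^{(5)}(2)) = 1/30240 · (0.000485791 − 0.00258010) = -6.92563e-08.
After k=3: 17.8721.
Correction k=4: B_{8}/8! · (f^{(7)}(10) − f^{(7)}(2)) = −1/1209600 · (2.15907e-05 − 0.000102385) = 6.67942e-11.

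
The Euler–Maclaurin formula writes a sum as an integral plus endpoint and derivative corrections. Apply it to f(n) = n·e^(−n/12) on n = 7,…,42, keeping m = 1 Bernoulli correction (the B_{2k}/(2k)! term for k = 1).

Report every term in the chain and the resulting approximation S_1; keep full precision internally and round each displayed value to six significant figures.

The integral term ∫_7^42 x·e^(−x/12) dx = 107.664.
Endpoint term: (f(7) + f(42))/2 = (3.90625 + 1.26829)/2 = 2.58727.
So far: 110.251.
Correction k=1: B_{2}/2! · (f^{(1)}(42) − f^{(1)}(7)) = 1/12 · (-0.0754935 − 0.232515) = -0.0256673.

S_1 ≈ 110.226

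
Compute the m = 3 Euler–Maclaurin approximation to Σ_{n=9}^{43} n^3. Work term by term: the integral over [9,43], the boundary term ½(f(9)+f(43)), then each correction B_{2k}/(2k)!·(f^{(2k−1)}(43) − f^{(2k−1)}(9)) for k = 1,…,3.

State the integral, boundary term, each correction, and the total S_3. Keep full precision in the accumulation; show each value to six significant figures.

∫_9^43 x^3 dx evaluates to 853060.
Boundary: ½(f(9) + f(43)) = ½(729.000 + 79507.0) = 40118.0.
So far: 893178.
k=1: B_{2}/(2)! × [f^{(1)}(43) − f^{(1)}(9)] = 1/12 × (5547.00 − 243.000) = 442.000.
After k=1: 893620.
k=2: B_{4}/(4)! × [f^{(3)}(43) − f^{(3)}(9)] = −1/720 × (6.00000 − 6.00000) = 0.00000.
After k=2: 893620.
k=3: B_{6}/(6)! × [f^{(5)}(43) − f^{(5)}(9)] = 1/30240 × (0.00000 − 0.00000) = 0.00000.

S_3 ≈ 893620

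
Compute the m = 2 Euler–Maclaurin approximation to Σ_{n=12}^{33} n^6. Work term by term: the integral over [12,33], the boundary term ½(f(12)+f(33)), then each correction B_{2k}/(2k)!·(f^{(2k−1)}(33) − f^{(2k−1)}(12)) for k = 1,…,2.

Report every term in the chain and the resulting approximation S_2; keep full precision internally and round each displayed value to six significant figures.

S_2 ≈ 6.74989e+09

∫_12^33 x^6 dx evaluates to 6.08323e+09.
½[f(12) + f(33)] = ½[2.98598e+06 + 1.29147e+09] = 6.47227e+08.
Running total after boundary: 6.73046e+09.
Correction k=1: B_{2}/2! · (f^{(1)}(33) − f^{(1)}(12)) = 1/12 · (2.34812e+08 − 1.49299e+06) = 1.94433e+07.
Partial sum through k=1: 6.74990e+09.
Correction k=2: B_{4}/4! · (f^{(3)}(33) − f^{(3)}(12)) = −1/720 · (4.31244e+06 − 207360) = -5701.50.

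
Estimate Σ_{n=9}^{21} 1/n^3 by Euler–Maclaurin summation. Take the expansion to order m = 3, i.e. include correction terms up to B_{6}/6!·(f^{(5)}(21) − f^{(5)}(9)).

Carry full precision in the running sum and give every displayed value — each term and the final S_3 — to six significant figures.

S_3 ≈ 0.00581558

The integral term ∫_9^21 1/x^3 dx = 0.00503905.
Endpoint term: (f(9) + f(21))/2 = (0.00137174 + 0.000107980)/2 = 0.000739861.
Integral + boundary = 0.00577891.
Order-1 term: 1/12 · (-1.54257e-05 − (-0.000457247)) = 3.68185e-05.
Partial sum through k=1: 0.00581573.
Order-2 term: −1/720 · (-6.99577e-07 − (-0.000112901)) = -1.55835e-07.
Partial sum through k=2: 0.00581558.
Order-3 term: 1/30240 · (-6.66264e-08 − (-5.85410e-05)) = 1.93368e-09.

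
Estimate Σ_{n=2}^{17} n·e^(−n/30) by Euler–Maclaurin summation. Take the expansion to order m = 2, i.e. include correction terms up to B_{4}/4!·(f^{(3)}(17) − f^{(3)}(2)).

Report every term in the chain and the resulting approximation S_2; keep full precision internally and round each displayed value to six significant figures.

S_2 ≈ 103.740

Integral: ∫_2^17 x·e^(−x/30) dx = 98.0334.
Endpoint term: (f(2) + f(17))/2 = (1.87101 + 9.64603)/2 = 5.75852.
Integral + boundary = 103.792.
Correction k=1: B_{2}/2! · (f^{(1)}(17) − f^{(1)}(2)) = 1/12 · (0.245879 − 0.873140) = -0.0522717.
Running total after k=1: 103.740.
Correction k=2: B_{4}/4! · (f^{(3)}(17) − f^{(3)}(2)) = −1/720 · (0.00153412 − 0.00304906) = 2.10409e-06.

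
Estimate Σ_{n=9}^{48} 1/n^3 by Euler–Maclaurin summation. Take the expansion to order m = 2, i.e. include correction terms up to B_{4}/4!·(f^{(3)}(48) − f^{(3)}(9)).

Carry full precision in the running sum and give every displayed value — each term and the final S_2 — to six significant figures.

The integral term ∫_9^48 1/x^3 dx = 0.00595583.
Boundary: ½(f(9) + f(48)) = ½(0.00137174 + 9.04225e-06) = 0.000690392.
Running total after boundary: 0.00664622.
Order-1 term: 1/12 · (-5.65140e-07 − (-0.000457247)) = 3.80569e-05.
Partial sum through k=1: 0.00668427.
Order-2 term: −1/720 · (-4.90573e-09 − (-0.000112901)) = -1.56800e-07.

S_2 ≈ 0.00668412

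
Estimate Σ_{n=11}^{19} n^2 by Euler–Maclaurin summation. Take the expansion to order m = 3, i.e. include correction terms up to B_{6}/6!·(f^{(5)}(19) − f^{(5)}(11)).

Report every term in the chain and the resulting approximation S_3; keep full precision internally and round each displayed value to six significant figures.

The integral term ∫_11^19 x^2 dx = 1842.67.
Boundary: ½(f(11) + f(19)) = ½(121.000 + 361.000) = 241.000.
So far: 2083.67.
Correction k=1: B_{2}/2! · (f^{(1)}(19) − f^{(1)}(11)) = 1/12 · (38.0000 − 22.0000) = 1.33333.
Partial sum through k=1: 2085.00.
Correction k=2: B_{4}/4! · (f^{(3)}(19) − f^{(3)}(11)) = −1/720 · (0.00000 − 0.00000) = 0.00000.
Partial sum through k=2: 2085.00.
Correction k=3: B_{6}/6! · (f^{(5)}(19) − f^{(5)}(11)) = 1/30240 · (0.00000 − 0.00000) = 0.00000.

S_3 ≈ 2085.00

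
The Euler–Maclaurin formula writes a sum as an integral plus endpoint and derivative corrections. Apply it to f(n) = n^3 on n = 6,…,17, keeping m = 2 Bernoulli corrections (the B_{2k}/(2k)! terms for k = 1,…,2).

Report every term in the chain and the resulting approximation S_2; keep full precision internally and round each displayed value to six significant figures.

S_2 ≈ 23184.0

∫_6^17 x^3 dx evaluates to 20556.2.
Boundary: ½(f(6) + f(17)) = ½(216.000 + 4913.00) = 2564.50.
Integral + boundary = 23120.8.
Order-1 term: 1/12 · (867.000 − 108.000) = 63.2500.
After k=1: 23184.0.
Order-2 term: −1/720 · (6.00000 − 6.00000) = 0.00000.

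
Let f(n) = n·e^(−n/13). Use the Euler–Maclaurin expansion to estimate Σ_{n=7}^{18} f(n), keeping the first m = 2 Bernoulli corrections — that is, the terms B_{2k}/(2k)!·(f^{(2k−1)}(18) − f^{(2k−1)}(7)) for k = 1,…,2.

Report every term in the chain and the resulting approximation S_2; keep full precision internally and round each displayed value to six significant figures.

S_2 ≈ 55.0946

∫_7^18 x·e^(−x/13) dx evaluates to 50.8285.
Boundary: ½(f(7) + f(18)) = ½(4.08552 + 4.50756) = 4.29654.
Integral + boundary = 55.1251.
Correction k=1: B_{2}/2! · (f^{(1)}(18) − f^{(1)}(7)) = 1/12 · (-0.0963154 − 0.269375) = -0.0304742.
Partial sum through k=1: 55.0946.
Correction k=2: B_{4}/4! · (f^{(3)}(18) − f^{(3)}(7)) = −1/720 · (0.00239364 − 0.00850098) = 8.48242e-06.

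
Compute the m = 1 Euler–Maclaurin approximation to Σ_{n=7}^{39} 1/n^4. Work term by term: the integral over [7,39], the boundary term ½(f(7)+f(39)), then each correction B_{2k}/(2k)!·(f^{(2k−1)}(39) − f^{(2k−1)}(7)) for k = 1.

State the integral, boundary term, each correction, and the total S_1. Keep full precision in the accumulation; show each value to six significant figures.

S_1 ≈ 0.00119449

Integral: ∫_7^39 1/x^4 dx = 0.000966198.
Boundary: ½(f(7) + f(39)) = ½(0.000416493 + 4.32257e-07) = 0.000208463.
So far: 0.00117466.
k=1: B_{2}/(2)! × [f^{(1)}(39) − f^{(1)}(7)] = 1/12 × (-4.43340e-08 − (-0.000237996)) = 1.98293e-05.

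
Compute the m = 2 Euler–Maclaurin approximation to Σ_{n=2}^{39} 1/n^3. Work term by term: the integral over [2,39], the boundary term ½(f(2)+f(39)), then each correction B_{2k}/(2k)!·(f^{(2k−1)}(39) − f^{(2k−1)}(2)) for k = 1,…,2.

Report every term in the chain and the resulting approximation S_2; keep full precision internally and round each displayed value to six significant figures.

S_2 ≈ 0.201503

∫_2^39 1/x^3 dx evaluates to 0.124671.
Boundary: ½(f(2) + f(39)) = ½(0.125000 + 1.68580e-05) = 0.0625084.
Running total after boundary: 0.187180.
Order-1 term: 1/12 · (-1.29677e-06 − (-0.187500)) = 0.0156249.
Partial sum through k=1: 0.202805.
Order-2 term: −1/720 · (-1.70515e-08 − (-0.937500)) = -0.00130208.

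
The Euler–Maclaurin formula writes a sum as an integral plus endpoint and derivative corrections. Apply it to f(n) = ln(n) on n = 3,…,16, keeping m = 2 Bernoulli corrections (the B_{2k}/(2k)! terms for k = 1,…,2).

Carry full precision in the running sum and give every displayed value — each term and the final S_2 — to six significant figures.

S_2 ≈ 29.9787

The integral term ∫_3^16 ln(x) dx = 28.0656.
Boundary: ½(f(3) + f(16)) = ½(1.09861 + 2.77259) = 1.93560.
Integral + boundary = 30.0012.
Correction k=1: B_{2}/2! · (f^{(1)}(16) − f^{(1)}(3)) = 1/12 · (0.0625000 − 0.333333) = -0.0225694.
After k=1: 29.9786.
Correction k=2: B_{4}/4! · (f^{(3)}(16) − f^{(3)}(3)) = −1/720 · (0.000488281 − 0.0740741) = 0.000102202.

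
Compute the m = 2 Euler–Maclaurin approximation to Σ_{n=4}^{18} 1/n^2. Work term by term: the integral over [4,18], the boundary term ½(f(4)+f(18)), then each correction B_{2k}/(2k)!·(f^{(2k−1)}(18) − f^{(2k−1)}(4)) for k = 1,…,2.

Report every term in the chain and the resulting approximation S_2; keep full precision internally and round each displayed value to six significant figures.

S_2 ≈ 0.229781

Integral: ∫_4^18 1/x^2 dx = 0.194444.
½[f(4) + f(18)] = ½[0.0625000 + 0.00308642] = 0.0327932.
Running total after boundary: 0.227238.
Correction k=1: B_{2}/2! · (f^{(1)}(18) − f^{(1)}(4)) = 1/12 · (-0.000342936 − (-0.0312500)) = 0.00257559.
Partial sum through k=1: 0.229813.
Correction k=2: B_{4}/4! · (f^{(3)}(18) − f^{(3)}(4)) = −1/720 · (-1.27013e-05 − (-0.0234375)) = -3.25344e-05.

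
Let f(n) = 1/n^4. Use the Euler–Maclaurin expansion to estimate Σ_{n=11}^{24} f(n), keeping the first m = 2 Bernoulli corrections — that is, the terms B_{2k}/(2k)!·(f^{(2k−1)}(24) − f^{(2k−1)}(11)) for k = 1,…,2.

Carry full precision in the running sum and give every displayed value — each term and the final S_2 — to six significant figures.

∫_11^24 1/x^4 dx evaluates to 0.000226326.
Endpoint term: (f(11) + f(24))/2 = (6.83013e-05 + 3.01408e-06)/2 = 3.56577e-05.
So far: 0.000261983.
k=1: B_{2}/(2)! × [f^{(1)}(24) − f^{(1)}(11)] = 1/12 × (-5.02347e-07 − (-2.48369e-05)) = 2.02788e-06.
After k=1: 0.000264011.
k=2: B_{4}/(4)! × [f^{(3)}(24) − f^{(3)}(11)] = −1/720 × (-2.61639e-08 − (-6.15790e-06)) = -8.51630e-09.

S_2 ≈ 0.000264003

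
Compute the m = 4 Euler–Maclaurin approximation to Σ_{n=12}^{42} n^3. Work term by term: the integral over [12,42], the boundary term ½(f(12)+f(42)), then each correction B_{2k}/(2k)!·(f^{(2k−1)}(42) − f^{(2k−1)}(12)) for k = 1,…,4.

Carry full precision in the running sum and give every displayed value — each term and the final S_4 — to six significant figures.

∫_12^42 x^3 dx evaluates to 772740.
Endpoint term: (f(12) + f(42))/2 = (1728.00 + 74088.0)/2 = 37908.0.
Running total after boundary: 810648.
k=1: B_{2}/(2)! × [f^{(1)}(42) − f^{(1)}(12)] = 1/12 × (5292.00 − 432.000) = 405.000.
After k=1: 811053.
k=2: B_{4}/(4)! × [f^{(3)}(42) − f^{(3)}(12)] = −1/720 × (6.00000 − 6.00000) = 0.00000.
After k=2: 811053.
k=3: B_{6}/(6)! × [f^{(5)}(42) − f^{(5)}(12)] = 1/30240 × (0.00000 − 0.00000) = 0.00000.
After k=3: 811053.
k=4: B_{8}/(8)! × [f^{(7)}(42) − f^{(7)}(12)] = −1/1209600 × (0.00000 − 0.00000) = 0.00000.

S_4 ≈ 811053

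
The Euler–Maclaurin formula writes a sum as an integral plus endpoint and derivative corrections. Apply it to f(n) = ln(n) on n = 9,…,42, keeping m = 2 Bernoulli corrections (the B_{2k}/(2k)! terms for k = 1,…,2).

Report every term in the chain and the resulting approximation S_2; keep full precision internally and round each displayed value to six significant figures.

∫_9^42 ln(x) dx evaluates to 104.207.
Endpoint term: (f(9) + f(42))/2 = (2.19722 + 3.73767)/2 = 2.96745.
So far: 107.175.
Correction k=1: B_{2}/2! · (f^{(1)}(42) − f^{(1)}(9)) = 1/12 · (0.0238095 − 0.111111) = -0.00727513.
Running total after k=1: 107.167.
Correction k=2: B_{4}/4! · (f^{(3)}(42) − f^{(3)}(9)) = −1/720 · (2.69949e-05 − 0.00274348) = 3.77290e-06.

S_2 ≈ 107.167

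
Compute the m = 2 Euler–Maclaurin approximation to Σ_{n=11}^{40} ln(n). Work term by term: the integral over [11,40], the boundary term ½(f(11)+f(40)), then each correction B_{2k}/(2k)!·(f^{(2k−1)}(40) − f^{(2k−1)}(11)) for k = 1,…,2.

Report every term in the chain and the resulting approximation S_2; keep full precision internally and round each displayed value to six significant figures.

∫_11^40 ln(x) dx evaluates to 92.1783.
Boundary: ½(f(11) + f(40)) = ½(2.39790 + 3.68888) = 3.04339.
So far: 95.2217.
Order-1 term: 1/12 · (0.0250000 − 0.0909091) = -0.00549242.
Partial sum through k=1: 95.2162.
Order-2 term: −1/720 · (3.12500e-05 − 0.00150263) = 2.04358e-06.

S_2 ≈ 95.2162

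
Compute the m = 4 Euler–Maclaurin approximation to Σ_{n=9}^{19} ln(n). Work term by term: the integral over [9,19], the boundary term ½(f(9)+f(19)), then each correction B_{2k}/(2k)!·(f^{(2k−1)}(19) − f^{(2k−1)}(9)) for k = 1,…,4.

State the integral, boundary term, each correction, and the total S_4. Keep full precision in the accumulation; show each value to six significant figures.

The integral term ∫_9^19 ln(x) dx = 26.1693.
Endpoint term: (f(9) + f(19))/2 = (2.19722 + 2.94444)/2 = 2.57083.
Running total after boundary: 28.7402.
Correction k=1: B_{2}/2! · (f^{(1)}(19) − f^{(1)}(9)) = 1/12 · (0.0526316 − 0.111111) = -0.00487329.
Running total after k=1: 28.7353.
Correction k=2: B_{4}/4! · (f^{(3)}(19) − f^{(3)}(9)) = −1/720 · (0.000291588 − 0.00274348) = 3.40541e-06.
Running total after k=2: 28.7353.
Correction k=3: B_{6}/6! · (f^{(5)}(19) − f^{(5)}(9)) = 1/30240 · (9.69267e-06 − 0.000406442) = -1.31200e-08.
Running total after k=3: 28.7353.
Correction k=4: B_{8}/8! · (f^{(7)}(19) − f^{(7)}(9)) = −1/1209600 · (8.05485e-07 − 0.000150534) = 1.23784e-10.

S_4 ≈ 28.7353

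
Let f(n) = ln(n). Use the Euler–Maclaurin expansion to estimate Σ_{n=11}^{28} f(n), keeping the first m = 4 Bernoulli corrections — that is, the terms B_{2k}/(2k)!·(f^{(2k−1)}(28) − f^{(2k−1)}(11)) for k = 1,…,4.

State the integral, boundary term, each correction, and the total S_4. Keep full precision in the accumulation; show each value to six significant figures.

S_4 ≈ 52.7853

Integral: ∫_11^28 ln(x) dx = 49.9249.
Boundary: ½(f(11) + f(28)) = ½(2.39790 + 3.33220) = 2.86505.
Integral + boundary = 52.7899.
Order-1 term: 1/12 · (0.0357143 − 0.0909091) = -0.00459957.
After k=1: 52.7853.
Order-2 term: −1/720 · (9.11079e-05 − 0.00150263) = 1.96045e-06.
After k=2: 52.7853.
Order-3 term: 1/30240 · (1.39451e-06 − 0.000149021) = -4.88183e-09.
After k=3: 52.7853.
Order-4 term: −1/1209600 · (5.33613e-08 − 3.69474e-05) = 3.05010e-11.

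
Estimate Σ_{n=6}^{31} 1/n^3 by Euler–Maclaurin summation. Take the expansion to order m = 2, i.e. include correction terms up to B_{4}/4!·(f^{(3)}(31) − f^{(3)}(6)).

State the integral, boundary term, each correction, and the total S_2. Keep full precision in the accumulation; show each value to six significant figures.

The integral term ∫_6^31 1/x^3 dx = 0.0133686.
Boundary: ½(f(6) + f(31)) = ½(0.00462963 + 3.35672e-05) = 0.00233160.
So far: 0.0157002.
Correction k=1: B_{2}/2! · (f^{(1)}(31) − f^{(1)}(6)) = 1/12 · (-3.24844e-06 − (-0.00231481)) = 0.000192631.
After k=1: 0.0158928.
Correction k=2: B_{4}/4! · (f^{(3)}(31) − f^{(3)}(6)) = −1/720 · (-6.76054e-08 − (-0.00128601)) = -1.78603e-06.

S_2 ≈ 0.0158910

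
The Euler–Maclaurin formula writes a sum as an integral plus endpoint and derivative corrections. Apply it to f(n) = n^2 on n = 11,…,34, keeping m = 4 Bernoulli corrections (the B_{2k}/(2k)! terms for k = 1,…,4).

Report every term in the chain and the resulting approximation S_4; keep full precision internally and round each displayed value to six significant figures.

∫_11^34 x^2 dx evaluates to 12657.7.
Endpoint term: (f(11) + f(34))/2 = (121.000 + 1156.00)/2 = 638.500.
Integral + boundary = 13296.2.
Order-1 term: 1/12 · (68.0000 − 22.0000) = 3.83333.
Running total after k=1: 13300.0.
Order-2 term: −1/720 · (0.00000 − 0.00000) = 0.00000.
Running total after k=2: 13300.0.
Order-3 term: 1/30240 · (0.00000 − 0.00000) = 0.00000.
Running total after k=3: 13300.0.
Order-4 term: −1/1209600 · (0.00000 − 0.00000) = 0.00000.

S_4 ≈ 13300.0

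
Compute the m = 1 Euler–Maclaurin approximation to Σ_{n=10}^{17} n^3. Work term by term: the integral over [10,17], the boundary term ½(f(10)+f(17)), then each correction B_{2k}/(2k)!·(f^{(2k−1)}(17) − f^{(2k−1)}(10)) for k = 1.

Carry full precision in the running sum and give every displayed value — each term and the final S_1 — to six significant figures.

S_1 ≈ 21384.0

Integral: ∫_10^17 x^3 dx = 18380.2.
Endpoint term: (f(10) + f(17))/2 = (1000.00 + 4913.00)/2 = 2956.50.
Integral + boundary = 21336.8.
k=1: B_{2}/(2)! × [f^{(1)}(17) − f^{(1)}(10)] = 1/12 × (867.000 − 300.000) = 47.2500.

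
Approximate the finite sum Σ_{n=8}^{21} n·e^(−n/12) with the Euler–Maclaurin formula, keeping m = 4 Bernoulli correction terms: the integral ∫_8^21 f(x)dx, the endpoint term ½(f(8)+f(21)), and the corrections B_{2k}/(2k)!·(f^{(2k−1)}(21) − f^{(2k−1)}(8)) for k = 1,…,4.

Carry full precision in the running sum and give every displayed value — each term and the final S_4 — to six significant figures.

S_4 ≈ 58.2588

Integral: ∫_8^21 x·e^(−x/12) dx = 54.4056.
Boundary: ½(f(8) + f(21)) = ½(4.10734 + 3.64925) = 3.87829.
Integral + boundary = 58.2839.
k=1: B_{2}/(2)! × [f^{(1)}(21) − f^{(1)}(8)] = 1/12 × (-0.130330 − 0.171139) = -0.0251225.
Running total after k=1: 58.2588.
k=2: B_{4}/(4)! × [f^{(3)}(21) − f^{(3)}(8)] = −1/720 × (0.00150845 − 0.00831926) = 9.45945e-06.
Running total after k=2: 58.2588.
k=3: B_{6}/(6)! × [f^{(5)}(21) − f^{(5)}(8)] = 1/30240 × (2.72360e-05 − 0.000107292) = -2.64736e-09.
Running total after k=3: 58.2588.
k=4: B_{8}/(8)! × [f^{(7)}(21) − f^{(7)}(8)] = −1/1209600 × (3.05532e-07 − 1.08897e-06) = 6.47682e-13.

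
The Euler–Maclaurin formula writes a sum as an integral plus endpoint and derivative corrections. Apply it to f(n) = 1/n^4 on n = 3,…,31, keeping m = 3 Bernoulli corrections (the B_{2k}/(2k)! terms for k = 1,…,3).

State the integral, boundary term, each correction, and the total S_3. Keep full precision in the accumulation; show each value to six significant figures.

∫_3^31 1/x^4 dx evaluates to 0.0123345.
Endpoint term: (f(3) + f(31))/2 = (0.0123457 + 1.08281e-06)/2 = 0.00617338.
Running total after boundary: 0.0185079.
Correction k=1: B_{2}/2! · (f^{(1)}(31) − f^{(1)}(3)) = 1/12 · (-1.39718e-07 − (-0.0164609)) = 0.00137173.
Running total after k=1: 0.0198796.
Correction k=2: B_{4}/4! · (f^{(3)}(31) − f^{(3)}(3)) = −1/720 · (-4.36164e-09 − (-0.0548697)) = -7.62079e-05.
Running total after k=2: 0.0198034.
Correction k=3: B_{6}/6! · (f^{(5)}(31) − f^{(5)}(3)) = 1/30240 · (-2.54164e-10 − (-0.341411)) = 1.12901e-05.

S_3 ≈ 0.0198147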